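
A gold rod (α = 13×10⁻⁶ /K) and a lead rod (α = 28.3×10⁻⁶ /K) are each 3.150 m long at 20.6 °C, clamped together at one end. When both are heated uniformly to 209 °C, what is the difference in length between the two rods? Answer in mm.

9.08 mm

ΔT = 188.4 K
gold: ΔL = 13×10⁻⁶ × 3.150 m × 188.4 = 7.7150×10⁻³ m = 7.7150 mm
lead: ΔL = 28.3×10⁻⁶ × 3.150 m × 188.4 = 1.6795×10⁻² m = 16.795 mm
difference = 16.795 − 7.7150 = 9.080 mm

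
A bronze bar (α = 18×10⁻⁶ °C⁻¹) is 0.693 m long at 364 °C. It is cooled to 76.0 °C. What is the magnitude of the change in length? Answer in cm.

|ΔT| = |76.0 − 364| = 288.0 K
ΔL = αL₀ΔT = (18×10⁻⁶)(0.693)(288.0) = 3.59×10⁻³ m

ΔL = 0.359 cm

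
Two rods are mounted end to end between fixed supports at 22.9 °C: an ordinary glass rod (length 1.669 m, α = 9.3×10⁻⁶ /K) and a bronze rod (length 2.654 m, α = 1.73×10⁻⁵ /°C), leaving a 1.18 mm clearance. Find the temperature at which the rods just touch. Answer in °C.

T = 42.1 °C

Gap closes when ΔL₁ + ΔL₂ = 1.18 mm = 1.18×10⁻³ m
(α₁L₁ + α₂L₂)ΔT = g
α₁L₁ + α₂L₂ = 9.3×10⁻⁶×1.669 + 1.73×10⁻⁵×2.654 = 6.14359×10⁻⁵ m/K
ΔT = 1.18×10⁻³ / 6.14359×10⁻⁵ = 19.207 K
T = 22.9 + 19.207 = 42.107 °C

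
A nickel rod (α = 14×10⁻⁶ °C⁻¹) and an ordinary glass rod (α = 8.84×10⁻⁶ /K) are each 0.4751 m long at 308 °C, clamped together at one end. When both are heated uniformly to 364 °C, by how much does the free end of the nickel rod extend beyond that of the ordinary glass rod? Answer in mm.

ΔT = 56 K
nickel: ΔL = 14×10⁻⁶ × 0.4751 m × 56 = 3.7248×10⁻⁴ m = 0.37248 mm
ordinary glass: ΔL = 8.84×10⁻⁶ × 0.4751 m × 56 = 2.3519×10⁻⁴ m = 0.23519 mm
difference = 0.37248 − 0.23519 = 0.13729 mm

0.137 mm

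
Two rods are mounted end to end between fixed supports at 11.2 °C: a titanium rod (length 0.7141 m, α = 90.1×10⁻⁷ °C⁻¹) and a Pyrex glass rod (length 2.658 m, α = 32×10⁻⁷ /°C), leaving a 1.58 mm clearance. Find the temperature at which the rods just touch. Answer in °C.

T = 117 °C

α₁L₁ = 6.434041×10⁻⁶ m/K, α₂L₂ = 8.5056×10⁻⁶ m/K → total 1.4939641×10⁻⁵ m/K
ΔT = g/(α₁L₁+α₂L₂) = 1.58×10⁻³ / 1.4939641×10⁻⁵ = 105.76 K
T = 11.2 + 105.76 = 116.96 °C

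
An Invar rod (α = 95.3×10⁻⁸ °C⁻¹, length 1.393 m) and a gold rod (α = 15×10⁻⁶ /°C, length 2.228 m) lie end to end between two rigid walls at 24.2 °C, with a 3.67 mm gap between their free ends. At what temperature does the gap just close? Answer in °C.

T = 130 °C

Gap closes when ΔL₁ + ΔL₂ = 3.67 mm = 3.67×10⁻³ m
(α₁L₁ + α₂L₂)ΔT = g
α₁L₁ + α₂L₂ = 95.3×10⁻⁸×1.393 + 15×10⁻⁶×2.228 = 3.4747529×10⁻⁵ m/K
ΔT = 3.67×10⁻³ / 3.4747529×10⁻⁵ = 105.62 K
T = 24.2 + 105.62 = 129.82 °C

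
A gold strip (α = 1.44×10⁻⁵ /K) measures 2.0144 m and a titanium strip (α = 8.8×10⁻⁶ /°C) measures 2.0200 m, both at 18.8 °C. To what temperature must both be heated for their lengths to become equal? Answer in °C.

T = 517.4 °C

Equal length when α₁L₁ΔT − α₂L₂ΔT = L₂ − L₁ = 5.60×10⁻³ m
α₁L₁ = 2.900736×10⁻⁵, α₂L₂ = 1.7776×10⁻⁵ → Δ(αL) = 1.123136×10⁻⁵ m/K
ΔT = 5.60×10⁻³ / 1.123136×10⁻⁵ = 498.604 K, so T = 18.8 + 498.604 = 517.404 °C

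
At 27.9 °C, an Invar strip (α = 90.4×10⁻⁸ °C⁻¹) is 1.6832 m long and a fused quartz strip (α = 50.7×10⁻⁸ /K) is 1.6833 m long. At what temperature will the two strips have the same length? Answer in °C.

L₁(1 + α₁ΔT) = L₂(1 + α₂ΔT) ⇒ ΔT = (L₂ − L₁)/(α₁L₁ − α₂L₂)
L₂ − L₁ = 1.6833 − 1.6832 = 1.00×10⁻⁴ m
α₁L₁ − α₂L₂ = 90.4×10⁻⁸×1.6832 − 50.7×10⁻⁸×1.6833 = 6.681797×10⁻⁷ m/K
ΔT = 1.00×10⁻⁴ / 6.681797×10⁻⁷ = 149.660 K
T = 27.9 + 149.660 = 177.560 °C

T = 177.6 °C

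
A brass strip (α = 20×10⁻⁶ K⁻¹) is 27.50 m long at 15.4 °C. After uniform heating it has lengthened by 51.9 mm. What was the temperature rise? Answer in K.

ΔL = αL₀ΔT ⇒ ΔT = ΔL / (αL₀)
ΔT = 51.9×10⁻³ m / (20×10⁻⁶ × 27.50 m) = 94.364 K

ΔT = 94.4 K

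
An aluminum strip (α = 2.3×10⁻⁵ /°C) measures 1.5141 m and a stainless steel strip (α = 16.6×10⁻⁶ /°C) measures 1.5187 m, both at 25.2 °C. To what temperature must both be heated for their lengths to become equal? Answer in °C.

T = 503.7 °C

L₁(1 + α₁ΔT) = L₂(1 + α₂ΔT) ⇒ ΔT = (L₂ − L₁)/(α₁L₁ − α₂L₂)
L₂ − L₁ = 1.5187 − 1.5141 = 4.60×10⁻³ m
α₁L₁ − α₂L₂ = 2.3×10⁻⁵×1.5141 − 16.6×10⁻⁶×1.5187 = 9.61388×10⁻⁶ m/K
ΔT = 4.60×10⁻³ / 9.61388×10⁻⁶ = 478.475 K
T = 25.2 + 478.475 = 503.675 °C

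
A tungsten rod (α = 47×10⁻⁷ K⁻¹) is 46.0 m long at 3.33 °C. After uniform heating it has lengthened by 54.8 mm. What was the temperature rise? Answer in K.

ΔT = 253 K

ΔL = αL₀ΔT ⇒ ΔT = ΔL / (αL₀)
ΔT = 54.8×10⁻³ m / (47×10⁻⁷ × 46.0 m) = 253.47 K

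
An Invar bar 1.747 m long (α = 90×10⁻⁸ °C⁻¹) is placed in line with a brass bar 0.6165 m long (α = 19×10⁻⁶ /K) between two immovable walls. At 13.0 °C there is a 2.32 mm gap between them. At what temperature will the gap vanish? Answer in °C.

T = 188 °C

α₁L₁ = 1.5723×10⁻⁶ m/K, α₂L₂ = 1.17135×10⁻⁵ m/K → total 1.32858×10⁻⁵ m/K
ΔT = g/(α₁L₁+α₂L₂) = 2.32×10⁻³ / 1.32858×10⁻⁵ = 174.62 K
T = 13.0 + 174.62 = 187.62 °C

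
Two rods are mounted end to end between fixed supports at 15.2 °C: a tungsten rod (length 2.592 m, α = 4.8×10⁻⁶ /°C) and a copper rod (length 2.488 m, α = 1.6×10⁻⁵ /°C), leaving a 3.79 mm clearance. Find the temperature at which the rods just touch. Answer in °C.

T = 87.7 °C

Gap closes when ΔL₁ + ΔL₂ = 3.79 mm = 3.79×10⁻³ m
(α₁L₁ + α₂L₂)ΔT = g
α₁L₁ + α₂L₂ = 4.8×10⁻⁶×2.592 + 1.6×10⁻⁵×2.488 = 5.22496×10⁻⁵ m/K
ΔT = 3.79×10⁻³ / 5.22496×10⁻⁵ = 72.536 K
T = 15.2 + 72.536 = 87.736 °C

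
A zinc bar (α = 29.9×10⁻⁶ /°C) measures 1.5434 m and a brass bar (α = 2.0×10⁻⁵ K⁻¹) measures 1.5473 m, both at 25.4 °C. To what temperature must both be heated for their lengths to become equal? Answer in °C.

T = 282.0 °C

L₁(1 + α₁ΔT) = L₂(1 + α₂ΔT) ⇒ ΔT = (L₂ − L₁)/(α₁L₁ − α₂L₂)
L₂ − L₁ = 1.5473 − 1.5434 = 3.90×10⁻³ m
α₁L₁ − α₂L₂ = 29.9×10⁻⁶×1.5434 − 2.0×10⁻⁵×1.5473 = 1.520166×10⁻⁵ m/K
ΔT = 3.90×10⁻³ / 1.520166×10⁻⁵ = 256.551 K
T = 25.4 + 256.551 = 281.951 °C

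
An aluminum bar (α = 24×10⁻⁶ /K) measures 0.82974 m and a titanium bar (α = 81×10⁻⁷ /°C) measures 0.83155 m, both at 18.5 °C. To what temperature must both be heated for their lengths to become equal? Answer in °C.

Equal length when α₁L₁ΔT − α₂L₂ΔT = L₂ − L₁ = 1.81×10⁻³ m
α₁L₁ = 1.991376×10⁻⁵, α₂L₂ = 6.735555×10⁻⁶ → Δ(αL) = 1.3178205×10⁻⁵ m/K
ΔT = 1.81×10⁻³ / 1.3178205×10⁻⁵ = 137.348 K, so T = 18.5 + 137.348 = 155.848 °C

T = 155.8 °C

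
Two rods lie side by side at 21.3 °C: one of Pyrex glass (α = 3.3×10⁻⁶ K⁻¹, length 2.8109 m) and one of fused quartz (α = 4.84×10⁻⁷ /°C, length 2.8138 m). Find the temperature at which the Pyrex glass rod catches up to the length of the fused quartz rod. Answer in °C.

Equal length when α₁L₁ΔT − α₂L₂ΔT = L₂ − L₁ = 2.90×10⁻³ m
α₁L₁ = 9.27597×10⁻⁶, α₂L₂ = 1.3618792×10⁻⁶ → Δ(αL) = 7.9140908×10⁻⁶ m/K
ΔT = 2.90×10⁻³ / 7.9140908×10⁻⁶ = 366.435 K, so T = 21.3 + 366.435 = 387.735 °C

T = 387.7 °C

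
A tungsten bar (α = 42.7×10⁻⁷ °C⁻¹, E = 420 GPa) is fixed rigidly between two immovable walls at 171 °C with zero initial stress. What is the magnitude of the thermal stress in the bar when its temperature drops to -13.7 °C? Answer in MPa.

σ = 331 MPa

Fully constrained: the free strain ε = αΔT is blocked, so σ = Eε = EαΔT.
|ΔT| = 184.7 K
σ = 420×10⁹ × 42.7×10⁻⁷ × 184.7 = 3.31×10⁸ Pa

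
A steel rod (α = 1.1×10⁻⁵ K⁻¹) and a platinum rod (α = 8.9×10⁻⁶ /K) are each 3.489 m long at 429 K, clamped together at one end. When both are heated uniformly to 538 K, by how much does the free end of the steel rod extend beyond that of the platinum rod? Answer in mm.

ΔT = 109 K
steel: ΔL = 1.1×10⁻⁵ × 3.489 m × 109 = 4.1833×10⁻³ m = 4.1833 mm
platinum: ΔL = 8.9×10⁻⁶ × 3.489 m × 109 = 3.3847×10⁻³ m = 3.3847 mm
difference = 4.1833 − 3.3847 = 0.7986 mm

0.799 mm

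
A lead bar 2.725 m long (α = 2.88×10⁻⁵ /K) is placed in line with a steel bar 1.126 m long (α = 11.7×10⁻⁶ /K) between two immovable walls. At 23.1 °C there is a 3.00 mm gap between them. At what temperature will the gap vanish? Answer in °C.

Gap closes when ΔL₁ + ΔL₂ = 3.00 mm = 3.00×10⁻³ m
(α₁L₁ + α₂L₂)ΔT = g
α₁L₁ + α₂L₂ = 2.88×10⁻⁵×2.725 + 11.7×10⁻⁶×1.126 = 9.16542×10⁻⁵ m/K
ΔT = 3.00×10⁻³ / 9.16542×10⁻⁵ = 32.732 K
T = 23.1 + 32.732 = 55.832 °C

T = 55.8 °C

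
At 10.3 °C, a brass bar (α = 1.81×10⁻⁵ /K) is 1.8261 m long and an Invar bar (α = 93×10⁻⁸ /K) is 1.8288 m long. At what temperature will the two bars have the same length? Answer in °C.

T = 96.42 °C

L₁(1 + α₁ΔT) = L₂(1 + α₂ΔT) ⇒ ΔT = (L₂ − L₁)/(α₁L₁ − α₂L₂)
L₂ − L₁ = 1.8288 − 1.8261 = 2.70×10⁻³ m
α₁L₁ − α₂L₂ = 1.81×10⁻⁵×1.8261 − 93×10⁻⁸×1.8288 = 3.1351626×10⁻⁵ m/K
ΔT = 2.70×10⁻³ / 3.1351626×10⁻⁵ = 86.1199 K
T = 10.3 + 86.1199 = 96.4199 °C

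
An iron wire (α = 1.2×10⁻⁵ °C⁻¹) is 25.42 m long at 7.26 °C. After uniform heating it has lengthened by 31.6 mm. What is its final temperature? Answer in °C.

T = 111 °C

ΔL = αL₀ΔT ⇒ ΔT = ΔL / (αL₀)
ΔT = 31.6×10⁻³ m / (1.2×10⁻⁵ × 25.42 m) = 103.59 K
T = 7.26 + 103.59 = 110.85 °C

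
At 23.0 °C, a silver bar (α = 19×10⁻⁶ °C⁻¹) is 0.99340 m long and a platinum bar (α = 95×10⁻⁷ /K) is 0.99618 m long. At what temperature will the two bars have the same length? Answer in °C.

Equal length when α₁L₁ΔT − α₂L₂ΔT = L₂ − L₁ = 2.78×10⁻³ m
α₁L₁ = 1.88746×10⁻⁵, α₂L₂ = 9.46371×10⁻⁶ → Δ(αL) = 9.41089×10⁻⁶ m/K
ΔT = 2.78×10⁻³ / 9.41089×10⁻⁶ = 295.402 K, so T = 23.0 + 295.402 = 318.402 °C

T = 318.4 °C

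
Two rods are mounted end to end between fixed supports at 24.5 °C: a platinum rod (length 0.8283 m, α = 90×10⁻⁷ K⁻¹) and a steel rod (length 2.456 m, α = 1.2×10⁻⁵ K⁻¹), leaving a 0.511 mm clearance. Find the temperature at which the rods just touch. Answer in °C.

T = 38.3 °C

α₁L₁ = 7.4547×10⁻⁶ m/K, α₂L₂ = 2.9472×10⁻⁵ m/K → total 3.69267×10⁻⁵ m/K
ΔT = g/(α₁L₁+α₂L₂) = 5.11×10⁻⁴ / 3.69267×10⁻⁵ = 13.838 K
T = 24.5 + 13.838 = 38.338 °C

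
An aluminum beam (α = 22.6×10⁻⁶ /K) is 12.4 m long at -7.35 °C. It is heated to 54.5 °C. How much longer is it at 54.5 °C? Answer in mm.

|ΔT| = |54.5 − (-7.35)| = 61.85 K
ΔL = αL₀ΔT = (22.6×10⁻⁶)(12.4)(61.85) = 1.73×10⁻² m

ΔL = 17.3 mm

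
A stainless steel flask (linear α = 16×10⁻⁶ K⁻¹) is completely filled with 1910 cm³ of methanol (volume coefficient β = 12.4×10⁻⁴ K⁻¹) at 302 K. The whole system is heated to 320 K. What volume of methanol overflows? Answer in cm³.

41.0 cm³

The flask also expands: β_container ≈ 3α = 4.8×10⁻⁵ /K
Net overflow = V₀(β_liq − 3α_cont)ΔT
β − 3α = 1.24×10⁻³ − 4.8×10⁻⁵ = 1.192×10⁻³ /K; ΔT = 18 K
ΔV = 1910 × 1.192×10⁻³ × 18 = 41.0 cm³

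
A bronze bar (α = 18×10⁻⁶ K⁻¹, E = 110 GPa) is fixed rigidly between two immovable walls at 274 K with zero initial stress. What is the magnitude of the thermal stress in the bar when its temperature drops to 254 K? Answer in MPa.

σ = 39.6 MPa

Fully constrained: the free strain ε = αΔT is blocked, so σ = Eε = EαΔT.
|ΔT| = 20 K
σ = 110×10⁹ × 18×10⁻⁶ × 20 = 3.96×10⁷ Pa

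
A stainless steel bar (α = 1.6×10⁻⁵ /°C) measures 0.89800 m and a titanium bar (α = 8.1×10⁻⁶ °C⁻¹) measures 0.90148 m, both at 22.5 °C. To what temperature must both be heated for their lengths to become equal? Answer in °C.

T = 515.0 °C

L₁(1 + α₁ΔT) = L₂(1 + α₂ΔT) ⇒ ΔT = (L₂ − L₁)/(α₁L₁ − α₂L₂)
L₂ − L₁ = 0.90148 − 0.89800 = 3.48×10⁻³ m
α₁L₁ − α₂L₂ = 1.6×10⁻⁵×0.89800 − 8.1×10⁻⁶×0.90148 = 7.066012×10⁻⁶ m/K
ΔT = 3.48×10⁻³ / 7.066012×10⁻⁶ = 492.498 K
T = 22.5 + 492.498 = 514.998 °C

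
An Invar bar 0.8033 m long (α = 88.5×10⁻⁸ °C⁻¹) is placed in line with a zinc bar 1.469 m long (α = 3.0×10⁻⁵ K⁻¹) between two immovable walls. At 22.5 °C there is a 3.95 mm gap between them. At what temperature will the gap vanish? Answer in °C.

T = 111 °C

α₁L₁ = 7.109205×10⁻⁷ m/K, α₂L₂ = 4.407×10⁻⁵ m/K → total 4.47809205×10⁻⁵ m/K
ΔT = g/(α₁L₁+α₂L₂) = 3.95×10⁻³ / 4.47809205×10⁻⁵ = 88.21 K
T = 22.5 + 88.21 = 110.71 °C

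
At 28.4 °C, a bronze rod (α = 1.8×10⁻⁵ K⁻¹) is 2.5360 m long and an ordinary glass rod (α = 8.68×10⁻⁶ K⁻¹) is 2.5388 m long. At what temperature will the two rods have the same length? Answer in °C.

T = 147.0 °C

Equal length when α₁L₁ΔT − α₂L₂ΔT = L₂ − L₁ = 2.80×10⁻³ m
α₁L₁ = 4.5648×10⁻⁵, α₂L₂ = 2.2036784×10⁻⁵ → Δ(αL) = 2.3611216×10⁻⁵ m/K
ΔT = 2.80×10⁻³ / 2.3611216×10⁻⁵ = 118.588 K, so T = 28.4 + 118.588 = 146.988 °C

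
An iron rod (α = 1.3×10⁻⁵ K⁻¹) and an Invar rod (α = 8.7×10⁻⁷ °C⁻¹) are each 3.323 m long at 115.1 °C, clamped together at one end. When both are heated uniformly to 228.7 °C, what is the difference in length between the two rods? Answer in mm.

4.58 mm

ΔT = 113.6 K
iron: ΔL = 1.3×10⁻⁵ × 3.323 m × 113.6 = 4.9074×10⁻³ m = 4.9074 mm
Invar: ΔL = 8.7×10⁻⁷ × 3.323 m × 113.6 = 3.2842×10⁻⁴ m = 0.32842 mm
difference = 4.9074 − 0.32842 = 4.57898 mm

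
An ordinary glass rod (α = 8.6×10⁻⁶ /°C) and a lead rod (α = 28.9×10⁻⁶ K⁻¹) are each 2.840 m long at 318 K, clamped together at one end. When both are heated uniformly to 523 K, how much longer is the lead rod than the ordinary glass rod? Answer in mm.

11.8 mm

ΔT = 205 K
ordinary glass: ΔL = 8.6×10⁻⁶ × 2.840 m × 205 = 5.0069×10⁻³ m = 5.0069 mm
lead: ΔL = 28.9×10⁻⁶ × 2.840 m × 205 = 1.6826×10⁻² m = 16.826 mm
difference = 16.826 − 5.0069 = 11.8191 mm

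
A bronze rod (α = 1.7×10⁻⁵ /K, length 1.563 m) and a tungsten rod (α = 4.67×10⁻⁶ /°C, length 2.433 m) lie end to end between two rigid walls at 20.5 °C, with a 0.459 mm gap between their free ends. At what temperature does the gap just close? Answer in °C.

Gap closes when ΔL₁ + ΔL₂ = 0.459 mm = 4.59×10⁻⁴ m
(α₁L₁ + α₂L₂)ΔT = g
α₁L₁ + α₂L₂ = 1.7×10⁻⁵×1.563 + 4.67×10⁻⁶×2.433 = 3.793311×10⁻⁵ m/K
ΔT = 4.59×10⁻⁴ / 3.793311×10⁻⁵ = 12.100 K
T = 20.5 + 12.100 = 32.600 °C

T = 32.6 °C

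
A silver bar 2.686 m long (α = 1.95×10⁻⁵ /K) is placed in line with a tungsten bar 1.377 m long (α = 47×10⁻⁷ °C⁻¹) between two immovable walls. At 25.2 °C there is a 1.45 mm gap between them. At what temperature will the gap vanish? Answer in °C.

α₁L₁ = 5.2377×10⁻⁵ m/K, α₂L₂ = 6.4719×10⁻⁶ m/K → total 5.88489×10⁻⁵ m/K
ΔT = g/(α₁L₁+α₂L₂) = 1.45×10⁻³ / 5.88489×10⁻⁵ = 24.639 K
T = 25.2 + 24.639 = 49.839 °C

T = 49.8 °C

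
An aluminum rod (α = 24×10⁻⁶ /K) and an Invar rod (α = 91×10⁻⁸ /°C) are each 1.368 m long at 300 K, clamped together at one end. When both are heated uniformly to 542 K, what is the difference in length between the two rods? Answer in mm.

7.64 mm

ΔT = 242 K
aluminum: ΔL = 24×10⁻⁶ × 1.368 m × 242 = 7.9453×10⁻³ m = 7.9453 mm
Invar: ΔL = 91×10⁻⁸ × 1.368 m × 242 = 3.0126×10⁻⁴ m = 0.30126 mm
difference = 7.9453 − 0.30126 = 7.64404 mm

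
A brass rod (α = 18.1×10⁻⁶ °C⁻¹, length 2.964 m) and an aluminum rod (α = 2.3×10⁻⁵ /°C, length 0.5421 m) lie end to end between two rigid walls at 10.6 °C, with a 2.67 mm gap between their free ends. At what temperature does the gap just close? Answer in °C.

T = 51.0 °C

Gap closes when ΔL₁ + ΔL₂ = 2.67 mm = 2.67×10⁻³ m
(α₁L₁ + α₂L₂)ΔT = g
α₁L₁ + α₂L₂ = 18.1×10⁻⁶×2.964 + 2.3×10⁻⁵×0.5421 = 6.61167×10⁻⁵ m/K
ΔT = 2.67×10⁻³ / 6.61167×10⁻⁵ = 40.383 K
T = 10.6 + 40.383 = 50.983 °C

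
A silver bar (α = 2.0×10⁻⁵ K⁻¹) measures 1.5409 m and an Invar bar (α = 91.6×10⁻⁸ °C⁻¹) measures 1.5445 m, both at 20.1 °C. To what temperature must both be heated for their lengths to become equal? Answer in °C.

Equal length when α₁L₁ΔT − α₂L₂ΔT = L₂ − L₁ = 3.60×10⁻³ m
α₁L₁ = 3.0818×10⁻⁵, α₂L₂ = 1.414762×10⁻⁶ → Δ(αL) = 2.9403238×10⁻⁵ m/K
ΔT = 3.60×10⁻³ / 2.9403238×10⁻⁵ = 122.435 K, so T = 20.1 + 122.435 = 142.535 °C

T = 142.5 °C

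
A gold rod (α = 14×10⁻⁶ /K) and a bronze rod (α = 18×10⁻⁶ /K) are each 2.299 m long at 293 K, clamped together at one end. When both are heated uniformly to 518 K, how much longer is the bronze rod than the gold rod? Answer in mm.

ΔT = 225 K
gold: ΔL = 14×10⁻⁶ × 2.299 m × 225 = 7.2419×10⁻³ m = 7.2419 mm
bronze: ΔL = 18×10⁻⁶ × 2.299 m × 225 = 9.3110×10⁻³ m = 9.3110 mm
difference = 9.3110 − 7.2419 = 2.0691 mm

2.07 mm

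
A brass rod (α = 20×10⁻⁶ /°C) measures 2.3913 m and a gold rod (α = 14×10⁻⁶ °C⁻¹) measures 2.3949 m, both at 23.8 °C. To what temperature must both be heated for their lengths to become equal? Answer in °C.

Equal length when α₁L₁ΔT − α₂L₂ΔT = L₂ − L₁ = 3.60×10⁻³ m
α₁L₁ = 4.7826×10⁻⁵, α₂L₂ = 3.35286×10⁻⁵ → Δ(αL) = 1.42974×10⁻⁵ m/K
ΔT = 3.60×10⁻³ / 1.42974×10⁻⁵ = 251.794 K, so T = 23.8 + 251.794 = 275.594 °C

T = 275.6 °C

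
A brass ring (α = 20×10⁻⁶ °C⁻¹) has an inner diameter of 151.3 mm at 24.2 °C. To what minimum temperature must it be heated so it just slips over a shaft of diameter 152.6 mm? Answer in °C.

T = 454 °C

Required Δd = 152.6 − 151.3 = 1.3 mm
Δd = αd₀ΔT ⇒ ΔT = Δd/(αd₀) = 1.3 / (20×10⁻⁶ × 151.3) = 429.61 K
T_min = 24.2 + 429.61 = 453.81 °C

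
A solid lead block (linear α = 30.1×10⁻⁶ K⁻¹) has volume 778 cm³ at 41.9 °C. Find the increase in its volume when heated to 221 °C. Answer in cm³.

Isotropic solid: β ≈ 3α = 9.0×10⁻⁵ /K; ΔT = 179.1 K
ΔV = 3αV₀ΔT = 3(30.1×10⁻⁶)(778)(179.1) = 12.6 cm³

ΔV = 12.6 cm³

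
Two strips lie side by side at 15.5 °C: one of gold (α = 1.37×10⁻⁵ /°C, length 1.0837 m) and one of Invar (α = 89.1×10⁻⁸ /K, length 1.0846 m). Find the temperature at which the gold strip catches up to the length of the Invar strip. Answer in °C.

L₁(1 + α₁ΔT) = L₂(1 + α₂ΔT) ⇒ ΔT = (L₂ − L₁)/(α₁L₁ − α₂L₂)
L₂ − L₁ = 1.0846 − 1.0837 = 9.00×10⁻⁴ m
α₁L₁ − α₂L₂ = 1.37×10⁻⁵×1.0837 − 89.1×10⁻⁸×1.0846 = 1.38803114×10⁻⁵ m/K
ΔT = 9.00×10⁻⁴ / 1.38803114×10⁻⁵ = 64.8400 K
T = 15.5 + 64.8400 = 80.3400 °C

T = 80.34 °C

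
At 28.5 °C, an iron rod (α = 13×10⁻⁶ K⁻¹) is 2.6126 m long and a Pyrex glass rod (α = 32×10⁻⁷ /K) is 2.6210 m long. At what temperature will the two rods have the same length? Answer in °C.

Equal length when α₁L₁ΔT − α₂L₂ΔT = L₂ − L₁ = 8.40×10⁻³ m
α₁L₁ = 3.39638×10⁻⁵, α₂L₂ = 8.3872×10⁻⁶ → Δ(αL) = 2.55766×10⁻⁵ m/K
ΔT = 8.40×10⁻³ / 2.55766×10⁻⁵ = 328.425 K, so T = 28.5 + 328.425 = 356.925 °C

T = 356.9 °C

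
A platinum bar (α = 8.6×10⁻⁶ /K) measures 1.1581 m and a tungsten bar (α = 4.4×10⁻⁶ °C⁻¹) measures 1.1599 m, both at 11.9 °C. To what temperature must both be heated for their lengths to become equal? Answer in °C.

T = 382.6 °C

Equal length when α₁L₁ΔT − α₂L₂ΔT = L₂ − L₁ = 1.80×10⁻³ m
α₁L₁ = 9.95966×10⁻⁶, α₂L₂ = 5.10356×10⁻⁶ → Δ(αL) = 4.8561×10⁻⁶ m/K
ΔT = 1.80×10⁻³ / 4.8561×10⁻⁶ = 370.668 K, so T = 11.9 + 370.668 = 382.568 °C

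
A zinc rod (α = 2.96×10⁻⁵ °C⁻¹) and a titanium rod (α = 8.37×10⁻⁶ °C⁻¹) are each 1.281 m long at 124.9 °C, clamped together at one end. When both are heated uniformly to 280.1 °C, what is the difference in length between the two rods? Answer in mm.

4.22 mm

ΔT = 155.2 K
zinc: ΔL = 2.96×10⁻⁵ × 1.281 m × 155.2 = 5.8848×10⁻³ m = 5.8848 mm
titanium: ΔL = 8.37×10⁻⁶ × 1.281 m × 155.2 = 1.6640×10⁻³ m = 1.6640 mm
difference = 5.8848 − 1.6640 = 4.2208 mm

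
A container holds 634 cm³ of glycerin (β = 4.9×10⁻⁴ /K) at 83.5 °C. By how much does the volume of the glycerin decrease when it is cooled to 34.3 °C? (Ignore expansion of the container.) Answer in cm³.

ΔV = 15.3 cm³

|ΔT| = |34.3 − 83.5| = 49.2 K
ΔV = βV₀ΔT = (4.9×10⁻⁴)(634)(49.2) = 15.3 cm³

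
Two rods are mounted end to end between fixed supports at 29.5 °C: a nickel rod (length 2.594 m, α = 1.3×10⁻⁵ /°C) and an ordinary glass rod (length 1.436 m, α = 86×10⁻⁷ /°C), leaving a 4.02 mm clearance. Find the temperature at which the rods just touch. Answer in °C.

α₁L₁ = 3.3722×10⁻⁵ m/K, α₂L₂ = 1.23496×10⁻⁵ m/K → total 4.60716×10⁻⁵ m/K
ΔT = g/(α₁L₁+α₂L₂) = 4.02×10⁻³ / 4.60716×10⁻⁵ = 87.26 K
T = 29.5 + 87.26 = 116.76 °C

T = 117 °C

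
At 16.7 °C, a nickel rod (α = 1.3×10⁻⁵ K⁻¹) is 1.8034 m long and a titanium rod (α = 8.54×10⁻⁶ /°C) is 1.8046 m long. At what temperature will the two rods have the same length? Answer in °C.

Equal length when α₁L₁ΔT − α₂L₂ΔT = L₂ − L₁ = 1.20×10⁻³ m
α₁L₁ = 2.34442×10⁻⁵, α₂L₂ = 1.5411284×10⁻⁵ → Δ(αL) = 8.032916×10⁻⁶ m/K
ΔT = 1.20×10⁻³ / 8.032916×10⁻⁶ = 149.385 K, so T = 16.7 + 149.385 = 166.085 °C

T = 166.1 °C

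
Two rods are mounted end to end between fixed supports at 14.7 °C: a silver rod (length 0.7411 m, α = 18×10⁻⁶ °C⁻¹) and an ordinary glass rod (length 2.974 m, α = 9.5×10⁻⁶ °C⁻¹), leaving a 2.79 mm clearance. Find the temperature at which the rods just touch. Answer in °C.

Gap closes when ΔL₁ + ΔL₂ = 2.79 mm = 2.79×10⁻³ m
(α₁L₁ + α₂L₂)ΔT = g
α₁L₁ + α₂L₂ = 18×10⁻⁶×0.7411 + 9.5×10⁻⁶×2.974 = 4.15928×10⁻⁵ m/K
ΔT = 2.79×10⁻³ / 4.15928×10⁻⁵ = 67.079 K
T = 14.7 + 67.079 = 81.779 °C

T = 81.8 °C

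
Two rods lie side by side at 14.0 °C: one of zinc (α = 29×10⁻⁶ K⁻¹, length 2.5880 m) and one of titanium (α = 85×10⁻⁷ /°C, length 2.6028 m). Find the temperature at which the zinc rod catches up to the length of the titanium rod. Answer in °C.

T = 293.6 °C

L₁(1 + α₁ΔT) = L₂(1 + α₂ΔT) ⇒ ΔT = (L₂ − L₁)/(α₁L₁ − α₂L₂)
L₂ − L₁ = 2.6028 − 2.5880 = 1.48×10⁻² m
α₁L₁ − α₂L₂ = 29×10⁻⁶×2.5880 − 85×10⁻⁷×2.6028 = 5.29282×10⁻⁵ m/K
ΔT = 1.48×10⁻² / 5.29282×10⁻⁵ = 279.624 K
T = 14.0 + 279.624 = 293.624 °C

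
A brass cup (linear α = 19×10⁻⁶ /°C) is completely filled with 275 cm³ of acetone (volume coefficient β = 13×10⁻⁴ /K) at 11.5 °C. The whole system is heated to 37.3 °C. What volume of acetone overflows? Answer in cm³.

8.82 cm³

The cup also expands: β_container ≈ 3α = 5.7×10⁻⁵ /K
Net overflow = V₀(β_liq − 3α_cont)ΔT
β − 3α = 1.30×10⁻³ − 5.7×10⁻⁵ = 1.243×10⁻³ /K; ΔT = 25.8 K
ΔV = 275 × 1.243×10⁻³ × 25.8 = 8.82 cm³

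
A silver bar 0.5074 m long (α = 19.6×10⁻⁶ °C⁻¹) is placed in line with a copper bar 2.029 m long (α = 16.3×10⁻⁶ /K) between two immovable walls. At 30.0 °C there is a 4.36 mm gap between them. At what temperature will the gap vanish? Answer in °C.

Gap closes when ΔL₁ + ΔL₂ = 4.36 mm = 4.36×10⁻³ m
(α₁L₁ + α₂L₂)ΔT = g
α₁L₁ + α₂L₂ = 19.6×10⁻⁶×0.5074 + 16.3×10⁻⁶×2.029 = 4.301774×10⁻⁵ m/K
ΔT = 4.36×10⁻³ / 4.301774×10⁻⁵ = 101.35 K
T = 30.0 + 101.35 = 131.35 °C

T = 131 °C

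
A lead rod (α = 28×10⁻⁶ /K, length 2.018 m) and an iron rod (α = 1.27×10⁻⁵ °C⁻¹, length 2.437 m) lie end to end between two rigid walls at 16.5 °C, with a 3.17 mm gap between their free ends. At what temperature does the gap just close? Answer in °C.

T = 52.7 °C

Gap closes when ΔL₁ + ΔL₂ = 3.17 mm = 3.17×10⁻³ m
(α₁L₁ + α₂L₂)ΔT = g
α₁L₁ + α₂L₂ = 28×10⁻⁶×2.018 + 1.27×10⁻⁵×2.437 = 8.74539×10⁻⁵ m/K
ΔT = 3.17×10⁻³ / 8.74539×10⁻⁵ = 36.248 K
T = 16.5 + 36.248 = 52.748 °C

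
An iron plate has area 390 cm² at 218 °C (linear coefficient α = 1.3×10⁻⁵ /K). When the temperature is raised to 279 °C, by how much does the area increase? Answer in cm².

ΔA = 0.619 cm²

Area coefficient ≈ 2α; |ΔT| = 61 K
ΔA = 2αA₀ΔT = 2(1.3×10⁻⁵)(390)(61) = 0.619 cm²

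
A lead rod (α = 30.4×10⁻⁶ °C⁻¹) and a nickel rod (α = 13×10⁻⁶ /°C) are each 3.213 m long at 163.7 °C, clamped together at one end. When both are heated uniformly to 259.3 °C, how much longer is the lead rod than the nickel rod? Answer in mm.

5.34 mm

ΔT = 95.6 K
lead: ΔL = 30.4×10⁻⁶ × 3.213 m × 95.6 = 9.3377×10⁻³ m = 9.3377 mm
nickel: ΔL = 13×10⁻⁶ × 3.213 m × 95.6 = 3.9931×10⁻³ m = 3.9931 mm
difference = 9.3377 − 3.9931 = 5.3446 mm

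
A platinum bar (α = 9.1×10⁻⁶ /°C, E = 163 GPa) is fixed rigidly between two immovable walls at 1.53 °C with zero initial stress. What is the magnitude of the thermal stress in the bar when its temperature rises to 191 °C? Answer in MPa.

Fully constrained: the free strain ε = αΔT is blocked, so σ = Eε = EαΔT.
|ΔT| = 189.47 K
σ = 163×10⁹ × 9.1×10⁻⁶ × 189.47 = 2.81×10⁸ Pa

σ = 281 MPa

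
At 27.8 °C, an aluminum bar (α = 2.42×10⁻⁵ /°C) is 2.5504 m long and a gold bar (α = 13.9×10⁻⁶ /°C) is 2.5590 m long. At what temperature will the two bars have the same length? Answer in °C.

T = 356.7 °C

Equal length when α₁L₁ΔT − α₂L₂ΔT = L₂ − L₁ = 8.60×10⁻³ m
α₁L₁ = 6.171968×10⁻⁵, α₂L₂ = 3.55701×10⁻⁵ → Δ(αL) = 2.614958×10⁻⁵ m/K
ΔT = 8.60×10⁻³ / 2.614958×10⁻⁵ = 328.877 K, so T = 27.8 + 328.877 = 356.677 °C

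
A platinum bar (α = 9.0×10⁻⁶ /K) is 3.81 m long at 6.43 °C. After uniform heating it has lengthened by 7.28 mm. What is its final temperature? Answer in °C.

T = 219 °C

ΔL = αL₀ΔT ⇒ ΔT = ΔL / (αL₀)
ΔT = 7.28×10⁻³ m / (9.0×10⁻⁶ × 3.81 m) = 212.31 K
T = 6.43 + 212.31 = 218.74 °C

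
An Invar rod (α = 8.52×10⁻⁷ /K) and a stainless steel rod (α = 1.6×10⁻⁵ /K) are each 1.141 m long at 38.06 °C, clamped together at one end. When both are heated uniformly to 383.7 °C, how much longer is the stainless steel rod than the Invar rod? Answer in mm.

ΔT = 345.64 K
Invar: ΔL = 8.52×10⁻⁷ × 1.141 m × 345.64 = 3.3601×10⁻⁴ m = 0.33601 mm
stainless steel: ΔL = 1.6×10⁻⁵ × 1.141 m × 345.64 = 6.3100×10⁻³ m = 6.3100 mm
difference = 6.3100 − 0.33601 = 5.97399 mm

5.97 mm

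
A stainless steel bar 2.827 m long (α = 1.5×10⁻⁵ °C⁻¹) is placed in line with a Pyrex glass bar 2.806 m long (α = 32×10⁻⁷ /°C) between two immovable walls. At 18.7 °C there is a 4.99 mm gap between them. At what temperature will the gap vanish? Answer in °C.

T = 116 °C

Gap closes when ΔL₁ + ΔL₂ = 4.99 mm = 4.99×10⁻³ m
(α₁L₁ + α₂L₂)ΔT = g
α₁L₁ + α₂L₂ = 1.5×10⁻⁵×2.827 + 32×10⁻⁷×2.806 = 5.13842×10⁻⁵ m/K
ΔT = 4.99×10⁻³ / 5.13842×10⁻⁵ = 97.11 K
T = 18.7 + 97.11 = 115.81 °C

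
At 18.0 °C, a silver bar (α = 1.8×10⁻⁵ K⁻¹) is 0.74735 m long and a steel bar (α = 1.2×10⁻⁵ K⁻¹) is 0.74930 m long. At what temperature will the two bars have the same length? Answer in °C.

L₁(1 + α₁ΔT) = L₂(1 + α₂ΔT) ⇒ ΔT = (L₂ − L₁)/(α₁L₁ − α₂L₂)
L₂ − L₁ = 0.74930 − 0.74735 = 1.95×10⁻³ m
α₁L₁ − α₂L₂ = 1.8×10⁻⁵×0.74735 − 1.2×10⁻⁵×0.74930 = 4.4607×10⁻⁶ m/K
ΔT = 1.95×10⁻³ / 4.4607×10⁻⁶ = 437.151 K
T = 18.0 + 437.151 = 455.151 °C

T = 455.2 °C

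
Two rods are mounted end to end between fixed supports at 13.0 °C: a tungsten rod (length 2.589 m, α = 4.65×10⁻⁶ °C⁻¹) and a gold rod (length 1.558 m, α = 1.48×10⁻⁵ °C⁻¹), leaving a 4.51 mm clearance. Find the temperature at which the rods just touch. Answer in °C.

T = 142 °C

Gap closes when ΔL₁ + ΔL₂ = 4.51 mm = 4.51×10⁻³ m
(α₁L₁ + α₂L₂)ΔT = g
α₁L₁ + α₂L₂ = 4.65×10⁻⁶×2.589 + 1.48×10⁻⁵×1.558 = 3.509725×10⁻⁵ m/K
ΔT = 4.51×10⁻³ / 3.509725×10⁻⁵ = 128.50 K
T = 13.0 + 128.50 = 141.50 °C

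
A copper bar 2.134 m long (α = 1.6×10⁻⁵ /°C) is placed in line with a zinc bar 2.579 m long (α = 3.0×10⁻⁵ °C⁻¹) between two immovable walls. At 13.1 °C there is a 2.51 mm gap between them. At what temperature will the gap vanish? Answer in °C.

T = 35.6 °C

Gap closes when ΔL₁ + ΔL₂ = 2.51 mm = 2.51×10⁻³ m
(α₁L₁ + α₂L₂)ΔT = g
α₁L₁ + α₂L₂ = 1.6×10⁻⁵×2.134 + 3.0×10⁻⁵×2.579 = 1.11514×10⁻⁴ m/K
ΔT = 2.51×10⁻³ / 1.11514×10⁻⁴ = 22.508 K
T = 13.1 + 22.508 = 35.608 °C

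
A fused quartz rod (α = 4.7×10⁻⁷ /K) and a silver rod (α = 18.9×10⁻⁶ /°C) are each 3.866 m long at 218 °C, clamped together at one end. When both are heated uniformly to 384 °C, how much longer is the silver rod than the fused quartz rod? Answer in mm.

11.8 mm

ΔT = 166 K
fused quartz: ΔL = 4.7×10⁻⁷ × 3.866 m × 166 = 3.0163×10⁻⁴ m = 0.30163 mm
silver: ΔL = 18.9×10⁻⁶ × 3.866 m × 166 = 1.2129×10⁻² m = 12.129 mm
difference = 12.129 − 0.30163 = 11.82737 mm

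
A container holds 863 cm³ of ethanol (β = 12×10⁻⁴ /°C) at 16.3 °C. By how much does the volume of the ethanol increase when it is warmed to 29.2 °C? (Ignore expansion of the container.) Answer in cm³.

|ΔT| = |29.2 − 16.3| = 12.9 K
ΔV = βV₀ΔT = (12×10⁻⁴)(863)(12.9) = 13.4 cm³

ΔV = 13.4 cm³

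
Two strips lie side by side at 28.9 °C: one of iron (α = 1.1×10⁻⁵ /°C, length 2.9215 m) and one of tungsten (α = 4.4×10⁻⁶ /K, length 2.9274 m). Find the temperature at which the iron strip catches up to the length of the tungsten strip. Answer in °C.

L₁(1 + α₁ΔT) = L₂(1 + α₂ΔT) ⇒ ΔT = (L₂ − L₁)/(α₁L₁ − α₂L₂)
L₂ − L₁ = 2.9274 − 2.9215 = 5.90×10⁻³ m
α₁L₁ − α₂L₂ = 1.1×10⁻⁵×2.9215 − 4.4×10⁻⁶×2.9274 = 1.925594×10⁻⁵ m/K
ΔT = 5.90×10⁻³ / 1.925594×10⁻⁵ = 306.399 K
T = 28.9 + 306.399 = 335.299 °C

T = 335.3 °C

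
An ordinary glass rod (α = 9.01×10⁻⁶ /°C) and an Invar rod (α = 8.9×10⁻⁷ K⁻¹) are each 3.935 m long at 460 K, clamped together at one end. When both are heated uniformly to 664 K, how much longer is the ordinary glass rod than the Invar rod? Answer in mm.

ΔT = 204 K
ordinary glass: ΔL = 9.01×10⁻⁶ × 3.935 m × 204 = 7.2327×10⁻³ m = 7.2327 mm
Invar: ΔL = 8.9×10⁻⁷ × 3.935 m × 204 = 7.1444×10⁻⁴ m = 0.71444 mm
difference = 7.2327 − 0.71444 = 6.51826 mm

6.52 mm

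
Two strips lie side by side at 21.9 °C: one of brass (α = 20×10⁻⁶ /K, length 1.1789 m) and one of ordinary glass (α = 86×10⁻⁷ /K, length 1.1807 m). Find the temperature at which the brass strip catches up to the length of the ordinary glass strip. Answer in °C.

Equal length when α₁L₁ΔT − α₂L₂ΔT = L₂ − L₁ = 1.80×10⁻³ m
α₁L₁ = 2.3578×10⁻⁵, α₂L₂ = 1.015402×10⁻⁵ → Δ(αL) = 1.342398×10⁻⁵ m/K
ΔT = 1.80×10⁻³ / 1.342398×10⁻⁵ = 134.088 K, so T = 21.9 + 134.088 = 155.988 °C

T = 156.0 °C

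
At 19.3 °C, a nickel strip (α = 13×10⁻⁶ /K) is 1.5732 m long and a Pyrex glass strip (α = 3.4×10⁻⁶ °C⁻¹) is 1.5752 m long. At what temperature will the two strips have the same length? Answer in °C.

L₁(1 + α₁ΔT) = L₂(1 + α₂ΔT) ⇒ ΔT = (L₂ − L₁)/(α₁L₁ − α₂L₂)
L₂ − L₁ = 1.5752 − 1.5732 = 2.00×10⁻³ m
α₁L₁ − α₂L₂ = 13×10⁻⁶×1.5732 − 3.4×10⁻⁶×1.5752 = 1.509592×10⁻⁵ m/K
ΔT = 2.00×10⁻³ / 1.509592×10⁻⁵ = 132.486 K
T = 19.3 + 132.486 = 151.786 °C

T = 151.8 °C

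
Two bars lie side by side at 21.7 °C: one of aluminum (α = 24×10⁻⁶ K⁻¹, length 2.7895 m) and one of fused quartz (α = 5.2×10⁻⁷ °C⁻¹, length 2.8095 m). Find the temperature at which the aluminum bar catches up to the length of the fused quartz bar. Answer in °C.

Equal length when α₁L₁ΔT − α₂L₂ΔT = L₂ − L₁ = 2.00×10⁻² m
α₁L₁ = 6.6948×10⁻⁵, α₂L₂ = 1.46094×10⁻⁶ → Δ(αL) = 6.548706×10⁻⁵ m/K
ΔT = 2.00×10⁻² / 6.548706×10⁻⁵ = 305.404 K, so T = 21.7 + 305.404 = 327.104 °C

T = 327.1 °C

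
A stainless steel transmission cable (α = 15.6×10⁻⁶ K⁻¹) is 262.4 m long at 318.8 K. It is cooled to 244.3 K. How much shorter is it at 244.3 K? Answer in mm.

|ΔT| = |244.3 − 318.8| = 74.5 K
ΔL = αL₀ΔT = (15.6×10⁻⁶)(262.4)(74.5) = 3.05×10⁻¹ m

ΔL = 305 mm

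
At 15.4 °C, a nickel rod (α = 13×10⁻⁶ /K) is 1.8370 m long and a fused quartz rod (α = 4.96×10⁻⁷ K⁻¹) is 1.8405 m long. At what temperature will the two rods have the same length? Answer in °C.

L₁(1 + α₁ΔT) = L₂(1 + α₂ΔT) ⇒ ΔT = (L₂ − L₁)/(α₁L₁ − α₂L₂)
L₂ − L₁ = 1.8405 − 1.8370 = 3.50×10⁻³ m
α₁L₁ − α₂L₂ = 13×10⁻⁶×1.8370 − 4.96×10⁻⁷×1.8405 = 2.2968112×10⁻⁵ m/K
ΔT = 3.50×10⁻³ / 2.2968112×10⁻⁵ = 152.385 K
T = 15.4 + 152.385 = 167.785 °C

T = 167.8 °C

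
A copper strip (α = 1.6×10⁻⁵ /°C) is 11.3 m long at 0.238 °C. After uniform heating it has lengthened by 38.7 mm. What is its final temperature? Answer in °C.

T = 214 °C

ΔL = αL₀ΔT ⇒ ΔT = ΔL / (αL₀)
ΔT = 38.7×10⁻³ m / (1.6×10⁻⁵ × 11.3 m) = 214.049 K
T = 0.238 + 214.049 = 214.287 °C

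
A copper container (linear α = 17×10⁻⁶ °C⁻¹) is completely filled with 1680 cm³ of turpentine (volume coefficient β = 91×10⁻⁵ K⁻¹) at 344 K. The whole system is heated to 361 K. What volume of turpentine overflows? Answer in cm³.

The container also expands: β_container ≈ 3α = 5.1×10⁻⁵ /K
Net overflow = V₀(β_liq − 3α_cont)ΔT
β − 3α = 9.10×10⁻⁴ − 5.1×10⁻⁵ = 8.59×10⁻⁴ /K; ΔT = 17 K
ΔV = 1680 × 8.59×10⁻⁴ × 17 = 24.5 cm³

24.5 cm³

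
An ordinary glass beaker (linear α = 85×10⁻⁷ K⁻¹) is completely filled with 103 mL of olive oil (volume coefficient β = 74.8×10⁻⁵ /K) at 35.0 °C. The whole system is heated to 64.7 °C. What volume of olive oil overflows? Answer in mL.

The beaker also expands: β_container ≈ 3α = 2.55×10⁻⁵ /K
Net overflow = V₀(β_liq − 3α_cont)ΔT
β − 3α = 7.48×10⁻⁴ − 2.55×10⁻⁵ = 7.225×10⁻⁴ /K; ΔT = 29.7 K
ΔV = 103 × 7.225×10⁻⁴ × 29.7 = 2.21 mL

2.21 mL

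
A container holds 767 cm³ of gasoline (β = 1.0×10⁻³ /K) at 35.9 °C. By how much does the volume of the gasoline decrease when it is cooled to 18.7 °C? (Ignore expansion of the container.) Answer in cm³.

ΔV = 13.2 cm³

|ΔT| = |18.7 − 35.9| = 17.2 K
ΔV = βV₀ΔT = (1.0×10⁻³)(767)(17.2) = 13.2 cm³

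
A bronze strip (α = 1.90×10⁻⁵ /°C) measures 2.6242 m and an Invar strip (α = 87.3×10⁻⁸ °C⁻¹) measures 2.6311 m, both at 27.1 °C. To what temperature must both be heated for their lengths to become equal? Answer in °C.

T = 172.2 °C

L₁(1 + α₁ΔT) = L₂(1 + α₂ΔT) ⇒ ΔT = (L₂ − L₁)/(α₁L₁ − α₂L₂)
L₂ − L₁ = 2.6311 − 2.6242 = 6.90×10⁻³ m
α₁L₁ − α₂L₂ = 1.90×10⁻⁵×2.6242 − 87.3×10⁻⁸×2.6311 = 4.75628497×10⁻⁵ m/K
ΔT = 6.90×10⁻³ / 4.75628497×10⁻⁵ = 145.071 K
T = 27.1 + 145.071 = 172.171 °C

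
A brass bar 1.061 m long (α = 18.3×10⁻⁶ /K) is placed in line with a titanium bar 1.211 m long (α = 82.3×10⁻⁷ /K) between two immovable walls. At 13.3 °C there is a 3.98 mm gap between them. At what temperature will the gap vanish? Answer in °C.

T = 149 °C

α₁L₁ = 1.94163×10⁻⁵ m/K, α₂L₂ = 9.96653×10⁻⁶ m/K → total 2.938283×10⁻⁵ m/K
ΔT = g/(α₁L₁+α₂L₂) = 3.98×10⁻³ / 2.938283×10⁻⁵ = 135.45 K
T = 13.3 + 135.45 = 148.75 °C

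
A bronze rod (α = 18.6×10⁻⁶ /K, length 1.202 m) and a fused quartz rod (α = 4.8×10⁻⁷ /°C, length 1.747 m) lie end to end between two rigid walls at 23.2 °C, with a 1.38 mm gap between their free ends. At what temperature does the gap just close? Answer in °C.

α₁L₁ = 2.23572×10⁻⁵ m/K, α₂L₂ = 8.3856×10⁻⁷ m/K → total 2.319576×10⁻⁵ m/K
ΔT = g/(α₁L₁+α₂L₂) = 1.38×10⁻³ / 2.319576×10⁻⁵ = 59.494 K
T = 23.2 + 59.494 = 82.694 °C

T = 82.7 °C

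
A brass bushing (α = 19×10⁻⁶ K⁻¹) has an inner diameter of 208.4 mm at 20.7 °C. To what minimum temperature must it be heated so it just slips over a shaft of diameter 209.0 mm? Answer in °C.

T = 172 °C

Required Δd = 209.0 − 208.4 = 0.6 mm
Δd = αd₀ΔT ⇒ ΔT = Δd/(αd₀) = 0.6 / (19×10⁻⁶ × 208.4) = 151.53 K
T_min = 20.7 + 151.53 = 172.23 °C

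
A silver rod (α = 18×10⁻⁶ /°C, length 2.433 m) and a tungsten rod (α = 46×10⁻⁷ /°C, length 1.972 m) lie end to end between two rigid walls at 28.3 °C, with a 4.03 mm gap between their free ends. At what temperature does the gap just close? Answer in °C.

T = 105 °C

α₁L₁ = 4.3794×10⁻⁵ m/K, α₂L₂ = 9.0712×10⁻⁶ m/K → total 5.28652×10⁻⁵ m/K
ΔT = g/(α₁L₁+α₂L₂) = 4.03×10⁻³ / 5.28652×10⁻⁵ = 76.23 K
T = 28.3 + 76.23 = 104.53 °C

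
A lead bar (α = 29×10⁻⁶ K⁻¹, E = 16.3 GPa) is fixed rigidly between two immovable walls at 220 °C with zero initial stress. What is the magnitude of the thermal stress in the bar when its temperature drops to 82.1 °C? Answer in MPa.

Fully constrained: the free strain ε = αΔT is blocked, so σ = Eε = EαΔT.
|ΔT| = 137.9 K
σ = 16.3×10⁹ × 29×10⁻⁶ × 137.9 = 6.52×10⁷ Pa

σ = 65.2 MPa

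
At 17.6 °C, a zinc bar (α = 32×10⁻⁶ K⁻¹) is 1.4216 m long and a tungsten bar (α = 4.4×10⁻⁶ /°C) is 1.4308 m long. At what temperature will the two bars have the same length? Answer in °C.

T = 252.3 °C

Equal length when α₁L₁ΔT − α₂L₂ΔT = L₂ − L₁ = 9.20×10⁻³ m
α₁L₁ = 4.54912×10⁻⁵, α₂L₂ = 6.29552×10⁻⁶ → Δ(αL) = 3.919568×10⁻⁵ m/K
ΔT = 9.20×10⁻³ / 3.919568×10⁻⁵ = 234.720 K, so T = 17.6 + 234.720 = 252.320 °C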